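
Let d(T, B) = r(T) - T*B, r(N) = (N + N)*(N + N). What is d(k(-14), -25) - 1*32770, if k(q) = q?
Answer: -32336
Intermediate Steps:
r(N) = 4*N² (r(N) = (2*N)*(2*N) = 4*N²)
d(T, B) = 4*T² - B*T (d(T, B) = 4*T² - T*B = 4*T² - B*T)
d(k(-14), -25) - 1*32770 = -14*(-1*(-25) + 4*(-14)) - 1*32770 = -14*(25 - 56) - 32770 = -14*(-31) - 32770 = 434 - 32770 = -32336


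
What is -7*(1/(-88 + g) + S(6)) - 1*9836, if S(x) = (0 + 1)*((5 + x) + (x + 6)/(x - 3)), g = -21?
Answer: -1083562/109 ≈ -9940.9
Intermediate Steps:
S(x) = 5 + x + (6 + x)/(-3 + x) (S(x) = 1*((5 + x) + (6 + x)/(-3 + x)) = 1*(5 + x + (6 + x)/(-3 + x)) = 5 + x + (6 + x)/(-3 + x))
-7*(1/(-88 + g) + S(6)) - 1*9836 = -7*(1/(-88 - 21) + (-9 + 6² + 3*6)/(-3 + 6)) - 1*9836 = -7*(1/(-109) + (-9 + 36 + 18)/3) - 9836 = -7*(-1/109 + (⅓)*45) - 9836 = -7*(-1/109 + 15) - 9836 = -7*1634/109 - 9836 = -11438/109 - 9836 = -1083562/109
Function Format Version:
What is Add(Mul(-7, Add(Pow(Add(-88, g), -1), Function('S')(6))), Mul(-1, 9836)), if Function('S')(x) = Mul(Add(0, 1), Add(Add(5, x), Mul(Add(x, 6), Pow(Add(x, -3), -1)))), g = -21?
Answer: Rational(-1083562, 109) ≈ -9940.9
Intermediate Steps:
Function('S')(x) = Add(5, x, Mul(Pow(Add(-3, x), -1), Add(6, x))) (Function('S')(x) = Mul(1, Add(Add(5, x), Mul(Add(6, x), Pow(Add(-3, x), -1)))) = Mul(1, Add(Add(5, x), Mul(Pow(Add(-3, x), -1), Add(6, x)))) = Mul(1, Add(5, x, Mul(Pow(Add(-3, x), -1), Add(6, x)))) = Add(5, x, Mul(Pow(Add(-3, x), -1), Add(6, x))))
Add(Mul(-7, Add(Pow(Add(-88, g), -1), Function('S')(6))), Mul(-1, 9836)) = Add(Mul(-7, Add(Pow(Add(-88, -21), -1), Mul(Pow(Add(-3, 6), -1), Add(-9, Pow(6, 2), Mul(3, 6))))), Mul(-1, 9836)) = Add(Mul(-7, Add(Pow(-109, -1), Mul(Pow(3, -1), Add(-9, 36, 18)))), -9836) = Add(Mul(-7, Add(Rational(-1, 109), Mul(Rational(1, 3), 45))), -9836) = Add(Mul(-7, Add(Rational(-1, 109), 15)), -9836) = Add(Mul(-7, Rational(1634, 109)), -9836) = Add(Rational(-11438, 109), -9836) = Rational(-1083562, 109)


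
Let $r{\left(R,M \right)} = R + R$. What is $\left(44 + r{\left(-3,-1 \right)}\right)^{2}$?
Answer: $1444$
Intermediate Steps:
$r{\left(R,M \right)} = 2 R$
$\left(44 + r{\left(-3,-1 \right)}\right)^{2} = \left(44 + 2 \left(-3\right)\right)^{2} = \left(44 - 6\right)^{2} = 38^{2} = 1444$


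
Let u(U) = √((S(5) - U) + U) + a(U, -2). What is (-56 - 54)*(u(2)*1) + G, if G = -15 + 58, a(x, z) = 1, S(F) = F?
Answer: -67 - 110*√5 ≈ -312.97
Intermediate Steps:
u(U) = 1 + √5 (u(U) = √((5 - U) + U) + 1 = √5 + 1 = 1 + √5)
G = 43
(-56 - 54)*(u(2)*1) + G = (-56 - 54)*((1 + √5)*1) + 43 = -110*(1 + √5) + 43 = (-110 - 110*√5) + 43 = -67 - 110*√5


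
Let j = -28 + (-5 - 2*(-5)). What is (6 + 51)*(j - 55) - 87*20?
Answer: -6186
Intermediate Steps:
j = -23 (j = -28 + (-5 + 10) = -28 + 5 = -23)
(6 + 51)*(j - 55) - 87*20 = (6 + 51)*(-23 - 55) - 87*20 = 57*(-78) - 1740 = -4446 - 1740 = -6186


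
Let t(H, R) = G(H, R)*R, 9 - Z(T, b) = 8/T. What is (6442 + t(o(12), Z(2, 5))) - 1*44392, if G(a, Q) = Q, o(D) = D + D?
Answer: -37925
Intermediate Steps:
o(D) = 2*D
Z(T, b) = 9 - 8/T
t(H, R) = R² (t(H, R) = R*R = R²)
(6442 + t(o(12), Z(2, 5))) - 1*44392 = (6442 + (9 - 8/2)²) - 1*44392 = (6442 + (9 - 8*½)²) - 44392 = (6442 + (9 - 4)²) - 44392 = (6442 + 5²) - 44392 = (6442 + 25) - 44392 = 6467 - 44392 = -37925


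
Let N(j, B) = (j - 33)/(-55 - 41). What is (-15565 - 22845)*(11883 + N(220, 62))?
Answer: -21904858105/48 ≈ -4.5635e+8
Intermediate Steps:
N(j, B) = 11/32 - j/96 (N(j, B) = (-33 + j)/(-96) = (-33 + j)*(-1/96) = 11/32 - j/96)
(-15565 - 22845)*(11883 + N(220, 62)) = (-15565 - 22845)*(11883 + (11/32 - 1/96*220)) = -38410*(11883 + (11/32 - 55/24)) = -38410*(11883 - 187/96) = -38410*1140581/96 = -21904858105/48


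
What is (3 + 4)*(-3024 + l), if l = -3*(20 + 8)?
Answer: -21756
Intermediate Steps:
l = -84 (l = -3*28 = -84)
(3 + 4)*(-3024 + l) = (3 + 4)*(-3024 - 84) = 7*(-3108) = -21756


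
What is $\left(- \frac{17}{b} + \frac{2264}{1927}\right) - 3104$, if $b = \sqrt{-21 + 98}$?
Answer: $- \frac{5979144}{1927} - \frac{17 \sqrt{77}}{77} \approx -3104.8$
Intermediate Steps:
$b = \sqrt{77} \approx 8.775$
$\left(- \frac{17}{b} + \frac{2264}{1927}\right) - 3104 = \left(- \frac{17}{\sqrt{77}} + \frac{2264}{1927}\right) - 3104 = \left(- 17 \frac{\sqrt{77}}{77} + 2264 \cdot \frac{1}{1927}\right) - 3104 = \left(- \frac{17 \sqrt{77}}{77} + \frac{2264}{1927}\right) - 3104 = \left(\frac{2264}{1927} - \frac{17 \sqrt{77}}{77}\right) - 3104 = - \frac{5979144}{1927} - \frac{17 \sqrt{77}}{77}$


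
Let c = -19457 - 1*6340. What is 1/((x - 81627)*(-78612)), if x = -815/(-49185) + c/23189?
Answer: 76036731/487923739386313772 ≈ 1.5584e-10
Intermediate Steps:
c = -25797 (c = -19457 - 6340 = -25797)
x = -249985282/228110193 (x = -815/(-49185) - 25797/23189 = -815*(-1/49185) - 25797*1/23189 = 163/9837 - 25797/23189 = -249985282/228110193 ≈ -1.0959)
1/((x - 81627)*(-78612)) = 1/(-249985282/228110193 - 81627*(-78612)) = -1/78612/(-18620200709293/228110193) = -228110193/18620200709293*(-1/78612) = 76036731/487923739386313772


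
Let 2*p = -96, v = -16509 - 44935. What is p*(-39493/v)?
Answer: -473916/15361 ≈ -30.852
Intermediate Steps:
v = -61444
p = -48 (p = (½)*(-96) = -48)
p*(-39493/v) = -(-1895664)/(-61444) = -(-1895664)*(-1)/61444 = -48*39493/61444 = -473916/15361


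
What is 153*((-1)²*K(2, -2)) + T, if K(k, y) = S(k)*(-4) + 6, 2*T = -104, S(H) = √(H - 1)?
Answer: 254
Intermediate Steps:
S(H) = √(-1 + H)
T = -52 (T = (½)*(-104) = -52)
K(k, y) = 6 - 4*√(-1 + k) (K(k, y) = √(-1 + k)*(-4) + 6 = -4*√(-1 + k) + 6 = 6 - 4*√(-1 + k))
153*((-1)²*K(2, -2)) + T = 153*((-1)²*(6 - 4*√(-1 + 2))) - 52 = 153*(1*(6 - 4*√1)) - 52 = 153*(1*(6 - 4*1)) - 52 = 153*(1*(6 - 4)) - 52 = 153*(1*2) - 52 = 153*2 - 52 = 306 - 52 = 254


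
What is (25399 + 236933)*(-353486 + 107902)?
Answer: -64424541888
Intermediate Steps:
(25399 + 236933)*(-353486 + 107902) = 262332*(-245584) = -64424541888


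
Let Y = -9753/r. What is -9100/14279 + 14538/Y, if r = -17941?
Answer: 1241416461894/46421029 ≈ 26743.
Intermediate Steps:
Y = 9753/17941 (Y = -9753/(-17941) = -9753*(-1/17941) = 9753/17941 ≈ 0.54362)
-9100/14279 + 14538/Y = -9100/14279 + 14538/(9753/17941) = -9100*1/14279 + 14538*(17941/9753) = -9100/14279 + 86942086/3251 = 1241416461894/46421029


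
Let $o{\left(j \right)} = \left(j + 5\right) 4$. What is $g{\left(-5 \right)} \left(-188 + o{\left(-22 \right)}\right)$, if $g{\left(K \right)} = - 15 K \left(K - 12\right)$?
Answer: $326400$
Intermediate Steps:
$o{\left(j \right)} = 20 + 4 j$ ($o{\left(j \right)} = \left(5 + j\right) 4 = 20 + 4 j$)
$g{\left(K \right)} = - 15 K \left(-12 + K\right)$
$g{\left(-5 \right)} \left(-188 + o{\left(-22 \right)}\right) = 15 \left(-5\right) \left(12 - -5\right) \left(-188 + \left(20 + 4 \left(-22\right)\right)\right) = 15 \left(-5\right) \left(12 + 5\right) \left(-188 + \left(20 - 88\right)\right) = 15 \left(-5\right) 17 \left(-188 - 68\right) = \left(-1275\right) \left(-256\right) = 326400$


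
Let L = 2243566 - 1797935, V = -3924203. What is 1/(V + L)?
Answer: -1/3478572 ≈ -2.8747e-7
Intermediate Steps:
L = 445631
1/(V + L) = 1/(-3924203 + 445631) = 1/(-3478572) = -1/3478572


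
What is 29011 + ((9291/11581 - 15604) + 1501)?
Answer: 172658839/11581 ≈ 14909.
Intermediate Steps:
29011 + ((9291/11581 - 15604) + 1501) = 29011 + (-180700633/11581 + 1501) = 29011 - 163317552/11581 = 172658839/11581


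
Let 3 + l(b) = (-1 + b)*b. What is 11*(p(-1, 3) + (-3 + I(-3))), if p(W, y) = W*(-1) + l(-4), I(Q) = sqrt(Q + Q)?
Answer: 165 + 11*I*sqrt(6) ≈ 165.0 + 26.944*I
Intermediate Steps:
l(b) = -3 + b*(-1 + b) (l(b) = -3 + (-1 + b)*b = -3 + b*(-1 + b))
I(Q) = sqrt(2)*sqrt(Q) (I(Q) = sqrt(2*Q) = sqrt(2)*sqrt(Q))
p(W, y) = 17 - W (p(W, y) = W*(-1) + (-3 + (-4)**2 - 1*(-4)) = -W + (-3 + 16 + 4) = -W + 17 = 17 - W)
11*(p(-1, 3) + (-3 + I(-3))) = 11*((17 - 1*(-1)) + (-3 + sqrt(2)*sqrt(-3))) = 11*((17 + 1) + (-3 + sqrt(2)*(I*sqrt(3)))) = 11*(18 + (-3 + I*sqrt(6))) = 11*(15 + I*sqrt(6)) = 165 + 11*I*sqrt(6)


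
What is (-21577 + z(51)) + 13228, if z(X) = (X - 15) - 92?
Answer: -8405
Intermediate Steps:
z(X) = -107 + X (z(X) = (-15 + X) - 92 = -107 + X)
(-21577 + z(51)) + 13228 = (-21577 + (-107 + 51)) + 13228 = (-21577 - 56) + 13228 = -21633 + 13228 = -8405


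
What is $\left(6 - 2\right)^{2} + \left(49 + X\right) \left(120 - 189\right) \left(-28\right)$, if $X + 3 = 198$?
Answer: $471424$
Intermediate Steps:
$X = 195$ ($X = -3 + 198 = 195$)
$\left(6 - 2\right)^{2} + \left(49 + X\right) \left(120 - 189\right) \left(-28\right) = \left(6 - 2\right)^{2} + \left(49 + 195\right) \left(120 - 189\right) \left(-28\right) = 4^{2} + 244 \left(-69\right) \left(-28\right) = 16 - -471408 = 16 + 471408 = 471424$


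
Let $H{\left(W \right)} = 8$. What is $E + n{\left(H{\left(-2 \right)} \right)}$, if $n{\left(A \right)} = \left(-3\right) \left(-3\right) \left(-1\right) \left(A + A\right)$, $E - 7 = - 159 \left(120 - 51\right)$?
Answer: $-11108$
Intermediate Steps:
$E = -10964$ ($E = 7 - 159 \left(120 - 51\right) = 7 - 10971 = -10964$)
$n{\left(A \right)} = - 18 A$ ($n{\left(A \right)} = 9 \left(-1\right) 2 A = - 9 \cdot 2 A = - 18 A$)
$E + n{\left(H{\left(-2 \right)} \right)} = -10964 - 144 = -11108$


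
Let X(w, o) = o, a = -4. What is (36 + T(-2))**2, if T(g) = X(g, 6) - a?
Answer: 2116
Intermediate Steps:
T(g) = 10 (T(g) = 6 - 1*(-4) = 6 + 4 = 10)
(36 + T(-2))**2 = (36 + 10)**2 = 46**2 = 2116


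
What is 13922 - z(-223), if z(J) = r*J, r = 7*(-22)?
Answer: -20420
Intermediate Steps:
r = -154
z(J) = -154*J
13922 - z(-223) = 13922 - (-154)*(-223) = 13922 - 1*34342 = 13922 - 34342 = -20420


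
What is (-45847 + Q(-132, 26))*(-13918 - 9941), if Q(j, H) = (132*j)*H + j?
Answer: 11905712577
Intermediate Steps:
Q(j, H) = j + 132*H*j (Q(j, H) = 132*H*j + j = j + 132*H*j)
(-45847 + Q(-132, 26))*(-13918 - 9941) = (-45847 - 132*(1 + 132*26))*(-13918 - 9941) = (-45847 - 132*(1 + 3432))*(-23859) = (-45847 - 132*3433)*(-23859) = (-45847 - 453156)*(-23859) = -499003*(-23859) = 11905712577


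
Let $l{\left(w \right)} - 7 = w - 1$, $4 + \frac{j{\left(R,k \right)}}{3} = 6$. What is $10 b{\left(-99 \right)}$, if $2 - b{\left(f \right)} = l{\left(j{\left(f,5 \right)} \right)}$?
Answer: $-100$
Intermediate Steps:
$j{\left(R,k \right)} = 6$ ($j{\left(R,k \right)} = -12 + 3 \cdot 6 = -12 + 18 = 6$)
$l{\left(w \right)} = 6 + w$ ($l{\left(w \right)} = 7 + \left(w - 1\right) = 7 + \left(-1 + w\right) = 6 + w$)
$b{\left(f \right)} = -10$ ($b{\left(f \right)} = 2 - \left(6 + 6\right) = 2 - 12 = -10$)
$10 b{\left(-99 \right)} = 10 \left(-10\right) = -100$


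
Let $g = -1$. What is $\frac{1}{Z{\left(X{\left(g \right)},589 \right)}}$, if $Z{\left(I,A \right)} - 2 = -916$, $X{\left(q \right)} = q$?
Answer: $- \frac{1}{914} \approx -0.0010941$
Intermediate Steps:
$Z{\left(I,A \right)} = -914$ ($Z{\left(I,A \right)} = 2 - 916 = -914$)
$\frac{1}{Z{\left(X{\left(g \right)},589 \right)}} = \frac{1}{-914} = - \frac{1}{914}$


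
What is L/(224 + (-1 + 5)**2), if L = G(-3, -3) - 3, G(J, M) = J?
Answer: -1/40 ≈ -0.025000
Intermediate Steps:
L = -6 (L = -3 - 3 = -6)
L/(224 + (-1 + 5)**2) = -6/(224 + (-1 + 5)**2) = -6/(224 + 4**2) = -6/(224 + 16) = -6/240 = -6*1/240 = -1/40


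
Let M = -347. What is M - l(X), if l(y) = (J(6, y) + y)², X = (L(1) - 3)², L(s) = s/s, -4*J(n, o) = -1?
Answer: -5841/16 ≈ -365.06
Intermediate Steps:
J(n, o) = ¼ (J(n, o) = -¼*(-1) = ¼)
L(s) = 1
X = 4 (X = (1 - 3)² = (-2)² = 4)
l(y) = (¼ + y)²
M - l(X) = -347 - (1 + 4*4)²/16 = -347 - (1 + 16)²/16 = -347 - 17²/16 = -347 - 289/16 = -5841/16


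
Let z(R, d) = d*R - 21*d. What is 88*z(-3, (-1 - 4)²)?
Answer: -52800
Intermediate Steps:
z(R, d) = -21*d + R*d (z(R, d) = R*d - 21*d = -21*d + R*d)
88*z(-3, (-1 - 4)²) = 88*((-1 - 4)²*(-21 - 3)) = 88*((-5)²*(-24)) = 88*(25*(-24)) = 88*(-600) = -52800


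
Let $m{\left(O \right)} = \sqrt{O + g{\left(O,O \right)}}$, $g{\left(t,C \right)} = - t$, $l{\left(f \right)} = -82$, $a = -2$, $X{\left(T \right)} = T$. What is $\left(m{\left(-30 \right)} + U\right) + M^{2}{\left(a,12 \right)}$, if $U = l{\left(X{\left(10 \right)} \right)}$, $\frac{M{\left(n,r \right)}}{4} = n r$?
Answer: $9134$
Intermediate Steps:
$M{\left(n,r \right)} = 4 n r$
$U = -82$
$m{\left(O \right)} = 0$ ($m{\left(O \right)} = \sqrt{O - O} = \sqrt{0} = 0$)
$\left(m{\left(-30 \right)} + U\right) + M^{2}{\left(a,12 \right)} = \left(0 - 82\right) + \left(4 \left(-2\right) 12\right)^{2} = -82 + \left(-96\right)^{2} = -82 + 9216 = 9134$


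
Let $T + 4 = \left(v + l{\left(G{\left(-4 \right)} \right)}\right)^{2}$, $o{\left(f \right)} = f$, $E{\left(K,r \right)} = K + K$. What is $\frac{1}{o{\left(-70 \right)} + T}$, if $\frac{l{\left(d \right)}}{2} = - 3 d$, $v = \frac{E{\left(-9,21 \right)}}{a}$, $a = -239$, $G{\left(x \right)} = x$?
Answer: $\frac{57121}{28881562} \approx 0.0019778$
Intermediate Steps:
$E{\left(K,r \right)} = 2 K$
$v = \frac{18}{239}$ ($v = \frac{2 \left(-9\right)}{-239} = \left(-18\right) \left(- \frac{1}{239}\right) = \frac{18}{239} \approx 0.075314$)
$l{\left(d \right)} = - 6 d$ ($l{\left(d \right)} = 2 \left(- 3 d\right) = - 6 d$)
$T = \frac{32880032}{57121}$ ($T = -4 + \left(\frac{18}{239} - -24\right)^{2} = -4 + \left(\frac{18}{239} + 24\right)^{2} = -4 + \left(\frac{5754}{239}\right)^{2} = -4 + \frac{33108516}{57121} = \frac{32880032}{57121} \approx 575.62$)
$\frac{1}{o{\left(-70 \right)} + T} = \frac{1}{-70 + \frac{32880032}{57121}} = \frac{1}{\frac{28881562}{57121}} = \frac{57121}{28881562}$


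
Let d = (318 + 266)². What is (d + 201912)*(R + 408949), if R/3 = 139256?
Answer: 448880876056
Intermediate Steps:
R = 417768 (R = 3*139256 = 417768)
d = 341056 (d = 584² = 341056)
(d + 201912)*(R + 408949) = (341056 + 201912)*(417768 + 408949) = 542968*826717 = 448880876056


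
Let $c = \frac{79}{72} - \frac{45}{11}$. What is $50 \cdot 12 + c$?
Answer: $\frac{472829}{792} \approx 597.01$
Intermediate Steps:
$c = - \frac{2371}{792}$ ($c = 79 \cdot \frac{1}{72} - \frac{45}{11} = \frac{79}{72} - \frac{45}{11} = - \frac{2371}{792} \approx -2.9937$)
$50 \cdot 12 + c = 50 \cdot 12 - \frac{2371}{792} = 600 - \frac{2371}{792} = \frac{472829}{792}$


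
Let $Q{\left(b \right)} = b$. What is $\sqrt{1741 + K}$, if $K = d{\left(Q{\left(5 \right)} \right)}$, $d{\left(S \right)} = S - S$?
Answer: $\sqrt{1741} \approx 41.725$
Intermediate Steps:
$d{\left(S \right)} = 0$
$K = 0$
$\sqrt{1741 + K} = \sqrt{1741 + 0} = \sqrt{1741}$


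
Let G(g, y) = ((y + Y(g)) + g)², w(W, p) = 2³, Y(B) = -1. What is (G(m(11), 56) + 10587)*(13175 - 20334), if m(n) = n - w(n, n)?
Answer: -99875209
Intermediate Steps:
w(W, p) = 8
m(n) = -8 + n (m(n) = n - 1*8 = n - 8 = -8 + n)
G(g, y) = (-1 + g + y)² (G(g, y) = ((y - 1) + g)² = ((-1 + y) + g)² = (-1 + g + y)²)
(G(m(11), 56) + 10587)*(13175 - 20334) = ((-1 + (-8 + 11) + 56)² + 10587)*(13175 - 20334) = ((-1 + 3 + 56)² + 10587)*(-7159) = (58² + 10587)*(-7159) = (3364 + 10587)*(-7159) = 13951*(-7159) = -99875209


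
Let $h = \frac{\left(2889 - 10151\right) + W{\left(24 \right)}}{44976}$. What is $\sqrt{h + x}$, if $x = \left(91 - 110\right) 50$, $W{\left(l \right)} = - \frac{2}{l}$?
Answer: $\frac{i \sqrt{480506291665}}{22488} \approx 30.825 i$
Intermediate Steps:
$x = -950$ ($x = \left(-19\right) 50 = -950$)
$h = - \frac{87145}{539712}$ ($h = \frac{\left(2889 - 10151\right) - \frac{2}{24}}{44976} = \left(-7262 - \frac{1}{12}\right) \frac{1}{44976} = \left(- \frac{87145}{12}\right) \frac{1}{44976} = - \frac{87145}{539712} \approx -0.16147$)
$\sqrt{h + x} = \sqrt{- \frac{87145}{539712} - 950} = \sqrt{- \frac{512813545}{539712}} = \frac{i \sqrt{480506291665}}{22488}$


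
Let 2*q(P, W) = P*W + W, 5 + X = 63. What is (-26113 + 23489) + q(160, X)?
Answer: 2045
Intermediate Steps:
X = 58 (X = -5 + 63 = 58)
q(P, W) = W/2 + P*W/2 (q(P, W) = (P*W + W)/2 = (W + P*W)/2 = W/2 + P*W/2)
(-26113 + 23489) + q(160, X) = (-26113 + 23489) + (½)*58*(1 + 160) = -2624 + (½)*58*161 = -2624 + 4669 = 2045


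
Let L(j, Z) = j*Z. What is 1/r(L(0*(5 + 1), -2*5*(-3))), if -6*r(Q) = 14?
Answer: -3/7 ≈ -0.42857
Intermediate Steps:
L(j, Z) = Z*j
r(Q) = -7/3 (r(Q) = -⅙*14 = -7/3)
1/r(L(0*(5 + 1), -2*5*(-3))) = 1/(-7/3) = -3/7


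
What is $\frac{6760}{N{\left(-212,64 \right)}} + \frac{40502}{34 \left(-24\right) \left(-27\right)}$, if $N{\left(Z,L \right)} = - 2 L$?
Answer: $- \frac{1123063}{22032} \approx -50.974$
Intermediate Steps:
$\frac{6760}{N{\left(-212,64 \right)}} + \frac{40502}{34 \left(-24\right) \left(-27\right)} = \frac{6760}{\left(-2\right) 64} + \frac{40502}{34 \left(-24\right) \left(-27\right)} = \frac{6760}{-128} + \frac{40502}{\left(-816\right) \left(-27\right)} = 6760 \left(- \frac{1}{128}\right) + \frac{40502}{22032} = - \frac{845}{16} + 40502 \cdot \frac{1}{22032} = - \frac{845}{16} + \frac{20251}{11016} = - \frac{1123063}{22032}$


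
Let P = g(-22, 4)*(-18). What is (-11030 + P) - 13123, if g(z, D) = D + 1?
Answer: -24243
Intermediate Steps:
g(z, D) = 1 + D
P = -90 (P = (1 + 4)*(-18) = 5*(-18) = -90)
(-11030 + P) - 13123 = (-11030 - 90) - 13123 = -11120 - 13123 = -24243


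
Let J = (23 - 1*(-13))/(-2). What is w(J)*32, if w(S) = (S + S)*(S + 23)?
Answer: -5760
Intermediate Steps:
J = -18 (J = (23 + 13)*(-½) = 36*(-½) = -18)
w(S) = 2*S*(23 + S) (w(S) = (2*S)*(23 + S) = 2*S*(23 + S))
w(J)*32 = (2*(-18)*(23 - 18))*32 = (2*(-18)*5)*32 = -180*32 = -5760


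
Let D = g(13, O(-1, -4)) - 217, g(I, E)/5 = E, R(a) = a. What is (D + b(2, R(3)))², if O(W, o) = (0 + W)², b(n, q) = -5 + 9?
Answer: 43264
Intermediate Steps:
b(n, q) = 4
O(W, o) = W²
g(I, E) = 5*E
D = -212 (D = 5*(-1)² - 217 = 5*1 - 217 = 5 - 217 = -212)
(D + b(2, R(3)))² = (-212 + 4)² = (-208)² = 43264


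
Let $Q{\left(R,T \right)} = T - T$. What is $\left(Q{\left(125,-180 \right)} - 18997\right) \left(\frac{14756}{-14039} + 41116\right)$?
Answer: $- \frac{10965310953696}{14039} \approx -7.8106 \cdot 10^{8}$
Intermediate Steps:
$Q{\left(R,T \right)} = 0$
$\left(Q{\left(125,-180 \right)} - 18997\right) \left(\frac{14756}{-14039} + 41116\right) = \left(0 - 18997\right) \left(\frac{14756}{-14039} + 41116\right) = - 18997 \left(14756 \left(- \frac{1}{14039}\right) + 41116\right) = - 18997 \left(- \frac{14756}{14039} + 41116\right) = \left(-18997\right) \frac{577212768}{14039} = - \frac{10965310953696}{14039}$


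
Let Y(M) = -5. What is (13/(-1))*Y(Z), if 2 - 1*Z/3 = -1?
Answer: 65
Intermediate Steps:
Z = 9 (Z = 6 - 3*(-1) = 6 + 3 = 9)
(13/(-1))*Y(Z) = (13/(-1))*(-5) = (13*(-1))*(-5) = -13*(-5) = 65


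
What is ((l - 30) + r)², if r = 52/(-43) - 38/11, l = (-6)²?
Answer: 399424/223729 ≈ 1.7853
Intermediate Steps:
l = 36
r = -2206/473 (r = 52*(-1/43) - 38*1/11 = -52/43 - 38/11 = -2206/473 ≈ -4.6638)
((l - 30) + r)² = ((36 - 30) - 2206/473)² = (6 - 2206/473)² = (632/473)² = 399424/223729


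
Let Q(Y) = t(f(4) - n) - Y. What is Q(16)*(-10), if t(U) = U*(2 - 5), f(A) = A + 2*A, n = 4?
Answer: 400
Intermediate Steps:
f(A) = 3*A
t(U) = -3*U (t(U) = U*(-3) = -3*U)
Q(Y) = -24 - Y (Q(Y) = -3*(3*4 - 1*4) - Y = -3*(12 - 4) - Y = -3*8 - Y = -24 - Y)
Q(16)*(-10) = (-24 - 1*16)*(-10) = (-24 - 16)*(-10) = -40*(-10) = 400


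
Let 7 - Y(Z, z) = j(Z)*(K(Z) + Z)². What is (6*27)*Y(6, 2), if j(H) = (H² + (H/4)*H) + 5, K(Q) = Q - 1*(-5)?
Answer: -2339766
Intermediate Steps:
K(Q) = 5 + Q (K(Q) = Q + 5 = 5 + Q)
j(H) = 5 + 5*H²/4 (j(H) = (H² + (H*(¼))*H) + 5 = (H² + (H/4)*H) + 5 = (H² + H²/4) + 5 = 5*H²/4 + 5 = 5 + 5*H²/4)
Y(Z, z) = 7 - (5 + 2*Z)²*(5 + 5*Z²/4) (Y(Z, z) = 7 - (5 + 5*Z²/4)*((5 + Z) + Z)² = 7 - (5 + 5*Z²/4)*(5 + 2*Z)² = 7 - (5 + 2*Z)²*(5 + 5*Z²/4))
(6*27)*Y(6, 2) = (6*27)*(7 - 5*(5 + 2*6)²*(4 + 6²)/4) = 162*(7 - 5*(5 + 12)²*(4 + 36)/4) = 162*(7 - 5/4*17²*40) = 162*(7 - 5/4*289*40) = 162*(7 - 14450) = 162*(-14443) = -2339766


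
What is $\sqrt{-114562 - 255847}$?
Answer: $i \sqrt{370409} \approx 608.61 i$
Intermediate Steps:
$\sqrt{-114562 - 255847} = \sqrt{-370409} = i \sqrt{370409}$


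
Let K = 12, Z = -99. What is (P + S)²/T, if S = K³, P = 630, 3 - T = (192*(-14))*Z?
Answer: -1853388/88703 ≈ -20.894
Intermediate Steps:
T = -266109 (T = 3 - 192*(-14)*(-99) = 3 - (-2688)*(-99) = 3 - 1*266112 = 3 - 266112 = -266109)
S = 1728 (S = 12³ = 1728)
(P + S)²/T = (630 + 1728)²/(-266109) = 2358²*(-1/266109) = 5560164*(-1/266109) = -1853388/88703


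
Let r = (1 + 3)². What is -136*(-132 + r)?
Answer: 15776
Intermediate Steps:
r = 16 (r = 4² = 16)
-136*(-132 + r) = -136*(-132 + 16) = -136*(-116) = 15776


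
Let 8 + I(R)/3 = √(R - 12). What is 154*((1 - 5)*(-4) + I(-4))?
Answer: -1232 + 1848*I ≈ -1232.0 + 1848.0*I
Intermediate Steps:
I(R) = -24 + 3*√(-12 + R) (I(R) = -24 + 3*√(R - 12) = -24 + 3*√(-12 + R))
154*((1 - 5)*(-4) + I(-4)) = 154*((1 - 5)*(-4) + (-24 + 3*√(-12 - 4))) = 154*(-4*(-4) + (-24 + 3*√(-16))) = 154*(16 + (-24 + 3*(4*I))) = 154*(16 + (-24 + 12*I)) = 154*(-8 + 12*I) = -1232 + 1848*I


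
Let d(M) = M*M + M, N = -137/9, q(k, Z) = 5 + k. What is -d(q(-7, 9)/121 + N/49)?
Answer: 626813018/2847396321 ≈ 0.22014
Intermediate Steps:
N = -137/9 (N = -137*⅑ = -137/9 ≈ -15.222)
d(M) = M + M² (d(M) = M² + M = M + M²)
-d(q(-7, 9)/121 + N/49) = -((5 - 7)/121 - 137/9/49)*(1 + ((5 - 7)/121 - 137/9/49)) = -(-2*1/121 - 137/9*1/49)*(1 + (-2*1/121 - 137/9*1/49)) = -(-2/121 - 137/441)*(1 + (-2/121 - 137/441)) = -(-17459)*(1 - 17459/53361)/53361 = -(-17459)*35902/(53361*53361) = -1*(-626813018/2847396321) = 626813018/2847396321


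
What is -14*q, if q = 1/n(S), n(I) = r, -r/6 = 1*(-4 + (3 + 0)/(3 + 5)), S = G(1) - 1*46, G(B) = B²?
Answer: -56/87 ≈ -0.64368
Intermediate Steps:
S = -45 (S = 1² - 1*46 = 1 - 46 = -45)
r = 87/4 (r = -6*(-4 + (3 + 0)/(3 + 5)) = -6*(-4 + 3/8) = -6*(-29)/8 = -6*(-29/8) = 87/4 ≈ 21.750)
n(I) = 87/4
q = 4/87 (q = 1/(87/4) = 4/87 ≈ 0.045977)
-14*q = -14*4/87 = -56/87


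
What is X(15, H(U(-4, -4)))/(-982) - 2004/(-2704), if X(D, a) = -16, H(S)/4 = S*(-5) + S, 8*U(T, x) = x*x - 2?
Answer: 251399/331916 ≈ 0.75742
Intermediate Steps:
U(T, x) = -¼ + x²/8 (U(T, x) = (x*x - 2)/8 = (x² - 2)/8 = (-2 + x²)/8 = -¼ + x²/8)
H(S) = -16*S (H(S) = 4*(S*(-5) + S) = 4*(-5*S + S) = 4*(-4*S) = -16*S)
X(15, H(U(-4, -4)))/(-982) - 2004/(-2704) = -16/(-982) - 2004/(-2704) = -16*(-1/982) - 2004*(-1/2704) = 8/491 + 501/676 = 251399/331916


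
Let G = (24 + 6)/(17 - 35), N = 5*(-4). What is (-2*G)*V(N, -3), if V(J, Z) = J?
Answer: -200/3 ≈ -66.667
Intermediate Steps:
N = -20
G = -5/3 (G = 30/(-18) = 30*(-1/18) = -5/3 ≈ -1.6667)
(-2*G)*V(N, -3) = -2*(-5/3)*(-20) = (10/3)*(-20) = -200/3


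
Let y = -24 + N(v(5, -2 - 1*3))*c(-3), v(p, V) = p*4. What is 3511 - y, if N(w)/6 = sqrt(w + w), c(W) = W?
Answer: 3535 + 36*sqrt(10) ≈ 3648.8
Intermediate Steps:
v(p, V) = 4*p
N(w) = 6*sqrt(2)*sqrt(w) (N(w) = 6*sqrt(w + w) = 6*sqrt(2*w) = 6*(sqrt(2)*sqrt(w)) = 6*sqrt(2)*sqrt(w))
y = -24 - 36*sqrt(10) (y = -24 + (6*sqrt(2)*sqrt(4*5))*(-3) = -24 + (6*sqrt(2)*sqrt(20))*(-3) = -24 + (6*sqrt(2)*(2*sqrt(5)))*(-3) = -24 + (12*sqrt(10))*(-3) = -24 - 36*sqrt(10) ≈ -137.84)
3511 - y = 3511 - (-24 - 36*sqrt(10)) = 3511 + (24 + 36*sqrt(10)) = 3535 + 36*sqrt(10)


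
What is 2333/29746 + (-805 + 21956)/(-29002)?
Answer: -140373995/215673373 ≈ -0.65086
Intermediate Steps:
2333/29746 + (-805 + 21956)/(-29002) = 2333*(1/29746) + 21151*(-1/29002) = 2333/29746 - 21151/29002 = -140373995/215673373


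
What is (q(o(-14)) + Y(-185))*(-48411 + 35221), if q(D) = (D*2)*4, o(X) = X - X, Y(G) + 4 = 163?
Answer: -2097210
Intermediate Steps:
Y(G) = 159 (Y(G) = -4 + 163 = 159)
o(X) = 0
q(D) = 8*D (q(D) = (2*D)*4 = 8*D)
(q(o(-14)) + Y(-185))*(-48411 + 35221) = (8*0 + 159)*(-48411 + 35221) = (0 + 159)*(-13190) = 159*(-13190) = -2097210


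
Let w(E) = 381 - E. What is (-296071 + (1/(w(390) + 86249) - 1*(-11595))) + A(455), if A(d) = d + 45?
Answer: -24490090239/86240 ≈ -2.8398e+5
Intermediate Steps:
A(d) = 45 + d
(-296071 + (1/(w(390) + 86249) - 1*(-11595))) + A(455) = (-296071 + (1/((381 - 1*390) + 86249) - 1*(-11595))) + (45 + 455) = (-296071 + (1/((381 - 390) + 86249) + 11595)) + 500 = (-296071 + (1/(-9 + 86249) + 11595)) + 500 = (-296071 + (1/86240 + 11595)) + 500 = (-296071 + 999952801/86240) + 500 = -24533210239/86240 + 500 = -24490090239/86240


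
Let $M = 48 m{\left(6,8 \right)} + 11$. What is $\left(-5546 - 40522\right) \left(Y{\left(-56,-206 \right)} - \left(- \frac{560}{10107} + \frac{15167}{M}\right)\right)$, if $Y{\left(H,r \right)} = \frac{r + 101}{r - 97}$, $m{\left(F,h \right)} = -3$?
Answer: $- \frac{238588480528904}{45255777} \approx -5.272 \cdot 10^{6}$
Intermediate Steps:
$Y{\left(H,r \right)} = \frac{101 + r}{-97 + r}$
$M = -133$ ($M = 48 \left(-3\right) + 11 = -144 + 11 = -133$)
$\left(-5546 - 40522\right) \left(Y{\left(-56,-206 \right)} - \left(- \frac{560}{10107} + \frac{15167}{M}\right)\right) = \left(-5546 - 40522\right) \left(\frac{101 - 206}{-97 - 206} - \left(- \frac{15167}{133} - \frac{560}{10107}\right)\right) = - 46068 \left(\frac{1}{-303} \left(-105\right) - - \frac{153367349}{1344231}\right) = - 46068 \left(\left(- \frac{1}{303}\right) \left(-105\right) + \left(\frac{560}{10107} + \frac{15167}{133}\right)\right) = - 46068 \left(\frac{35}{101} + \frac{153367349}{1344231}\right) = \left(-46068\right) \frac{15537150334}{135767331} = - \frac{238588480528904}{45255777}$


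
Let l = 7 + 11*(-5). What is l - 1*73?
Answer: -121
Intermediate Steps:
l = -48 (l = 7 - 55 = -48)
l - 1*73 = -48 - 1*73 = -48 - 73 = -121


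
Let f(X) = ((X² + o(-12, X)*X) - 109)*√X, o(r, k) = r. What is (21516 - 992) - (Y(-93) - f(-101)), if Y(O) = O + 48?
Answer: 20569 + 11304*I*√101 ≈ 20569.0 + 1.136e+5*I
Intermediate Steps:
Y(O) = 48 + O
f(X) = √X*(-109 + X² - 12*X) (f(X) = ((X² - 12*X) - 109)*√X = (-109 + X² - 12*X)*√X = √X*(-109 + X² - 12*X))
(21516 - 992) - (Y(-93) - f(-101)) = (21516 - 992) - ((48 - 93) - √(-101)*(-109 + (-101)² - 12*(-101))) = 20524 - (-45 - I*√101*(-109 + 10201 + 1212)) = 20524 - (-45 - I*√101*11304) = 20524 - (-45 - 11304*I*√101) = 20524 + (45 + 11304*I*√101) = 20569 + 11304*I*√101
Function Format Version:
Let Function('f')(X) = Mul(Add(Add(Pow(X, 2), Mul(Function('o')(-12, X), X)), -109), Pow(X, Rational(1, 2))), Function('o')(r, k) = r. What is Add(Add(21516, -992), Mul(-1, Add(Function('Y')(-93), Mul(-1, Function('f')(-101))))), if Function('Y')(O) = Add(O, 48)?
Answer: Add(20569, Mul(11304, I, Pow(101, Rational(1, 2)))) ≈ Add(20569., Mul(1.1360e+5, I))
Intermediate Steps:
Function('Y')(O) = Add(48, O)
Function('f')(X) = Mul(Pow(X, Rational(1, 2)), Add(-109, Pow(X, 2), Mul(-12, X))) (Function('f')(X) = Mul(Add(Add(Pow(X, 2), Mul(-12, X)), -109), Pow(X, Rational(1, 2))) = Mul(Add(-109, Pow(X, 2), Mul(-12, X)), Pow(X, Rational(1, 2))) = Mul(Pow(X, Rational(1, 2)), Add(-109, Pow(X, 2), Mul(-12, X))))
Add(Add(21516, -992), Mul(-1, Add(Function('Y')(-93), Mul(-1, Function('f')(-101))))) = Add(Add(21516, -992), Mul(-1, Add(Add(48, -93), Mul(-1, Mul(Pow(-101, Rational(1, 2)), Add(-109, Pow(-101, 2), Mul(-12, -101))))))) = Add(20524, Mul(-1, Add(-45, Mul(-1, Mul(Mul(I, Pow(101, Rational(1, 2))), Add(-109, 10201, 1212)))))) = Add(20524, Mul(-1, Add(-45, Mul(-1, Mul(Mul(I, Pow(101, Rational(1, 2))), 11304))))) = Add(20524, Mul(-1, Add(-45, Mul(-1, Mul(11304, I, Pow(101, Rational(1, 2))))))) = Add(20524, Mul(-1, Add(-45, Mul(-11304, I, Pow(101, Rational(1, 2)))))) = Add(20524, Add(45, Mul(11304, I, Pow(101, Rational(1, 2))))) = Add(20569, Mul(11304, I, Pow(101, Rational(1, 2))))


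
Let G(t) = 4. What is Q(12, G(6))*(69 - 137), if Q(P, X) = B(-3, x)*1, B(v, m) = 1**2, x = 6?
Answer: -68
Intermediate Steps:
B(v, m) = 1
Q(P, X) = 1 (Q(P, X) = 1*1 = 1)
Q(12, G(6))*(69 - 137) = 1*(69 - 137) = 1*(-68) = -68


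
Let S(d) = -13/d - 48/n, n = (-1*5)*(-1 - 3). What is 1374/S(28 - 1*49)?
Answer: -144270/187 ≈ -771.50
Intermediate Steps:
n = 20 (n = -5*(-4) = 20)
S(d) = -12/5 - 13/d (S(d) = -13/d - 48/20 = -13/d - 48*1/20 = -13/d - 12/5 = -12/5 - 13/d)
1374/S(28 - 1*49) = 1374/(-12/5 - 13/(28 - 1*49)) = 1374/(-12/5 - 13/(28 - 49)) = 1374/(-12/5 - 13/(-21)) = 1374/(-12/5 - 13*(-1/21)) = 1374/(-12/5 + 13/21) = 1374/(-187/105) = 1374*(-105/187) = -144270/187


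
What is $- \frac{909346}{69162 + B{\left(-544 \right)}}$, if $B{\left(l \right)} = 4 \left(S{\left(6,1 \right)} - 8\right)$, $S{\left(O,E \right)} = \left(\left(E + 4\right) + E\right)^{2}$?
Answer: $- \frac{454673}{34637} \approx -13.127$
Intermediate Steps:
$S{\left(O,E \right)} = \left(4 + 2 E\right)^{2}$ ($S{\left(O,E \right)} = \left(\left(4 + E\right) + E\right)^{2} = \left(4 + 2 E\right)^{2}$)
$B{\left(l \right)} = 112$ ($B{\left(l \right)} = 4 \left(4 \left(2 + 1\right)^{2} - 8\right) = 4 \left(4 \cdot 3^{2} - 8\right) = 4 \left(4 \cdot 9 - 8\right) = 4 \left(36 - 8\right) = 4 \cdot 28 = 112$)
$- \frac{909346}{69162 + B{\left(-544 \right)}} = - \frac{909346}{69162 + 112} = - \frac{909346}{69274} = \left(-909346\right) \frac{1}{69274} = - \frac{454673}{34637}$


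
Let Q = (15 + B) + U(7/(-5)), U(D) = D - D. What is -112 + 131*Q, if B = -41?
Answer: -3518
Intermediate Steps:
U(D) = 0
Q = -26 (Q = (15 - 41) + 0 = -26 + 0 = -26)
-112 + 131*Q = -112 + 131*(-26) = -112 - 3406 = -3518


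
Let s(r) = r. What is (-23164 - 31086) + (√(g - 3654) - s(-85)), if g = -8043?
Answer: -54165 + I*√11697 ≈ -54165.0 + 108.15*I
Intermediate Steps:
(-23164 - 31086) + (√(g - 3654) - s(-85)) = (-23164 - 31086) + (√(-8043 - 3654) - 1*(-85)) = -54250 + (√(-11697) + 85) = -54250 + (I*√11697 + 85) = -54250 + (85 + I*√11697) = -54165 + I*√11697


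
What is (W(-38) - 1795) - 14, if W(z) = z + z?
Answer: -1885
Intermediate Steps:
W(z) = 2*z
(W(-38) - 1795) - 14 = (2*(-38) - 1795) - 14 = (-76 - 1795) - 14 = -1871 - 14 = -1885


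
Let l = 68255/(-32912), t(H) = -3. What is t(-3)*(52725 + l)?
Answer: -27837705/176 ≈ -1.5817e+5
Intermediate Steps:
l = -365/176 (l = 68255*(-1/32912) = -365/176 ≈ -2.0739)
t(-3)*(52725 + l) = -3*(52725 - 365/176) = -3*9279235/176 = -27837705/176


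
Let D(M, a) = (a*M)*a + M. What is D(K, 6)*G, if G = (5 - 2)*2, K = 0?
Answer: 0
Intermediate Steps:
G = 6 (G = 3*2 = 6)
D(M, a) = M + M*a² (D(M, a) = (M*a)*a + M = M*a² + M = M + M*a²)
D(K, 6)*G = (0*(1 + 6²))*6 = (0*(1 + 36))*6 = (0*37)*6 = 0*6 = 0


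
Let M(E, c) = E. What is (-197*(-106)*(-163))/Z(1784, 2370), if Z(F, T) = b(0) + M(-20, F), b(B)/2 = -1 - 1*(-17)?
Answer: -1701883/6 ≈ -2.8365e+5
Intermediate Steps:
b(B) = 32 (b(B) = 2*(-1 - 1*(-17)) = 2*(-1 + 17) = 2*16 = 32)
Z(F, T) = 12 (Z(F, T) = 32 - 20 = 12)
(-197*(-106)*(-163))/Z(1784, 2370) = (-197*(-106)*(-163))/12 = (20882*(-163))*(1/12) = -3403766*1/12 = -1701883/6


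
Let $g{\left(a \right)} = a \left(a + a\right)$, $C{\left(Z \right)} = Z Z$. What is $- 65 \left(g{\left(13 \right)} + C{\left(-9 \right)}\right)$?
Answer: $-27235$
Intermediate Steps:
$C{\left(Z \right)} = Z^{2}$
$g{\left(a \right)} = 2 a^{2}$ ($g{\left(a \right)} = a 2 a = 2 a^{2}$)
$- 65 \left(g{\left(13 \right)} + C{\left(-9 \right)}\right) = - 65 \left(2 \cdot 13^{2} + \left(-9\right)^{2}\right) = - 65 \left(2 \cdot 169 + 81\right) = - 65 \left(338 + 81\right) = \left(-65\right) 419 = -27235$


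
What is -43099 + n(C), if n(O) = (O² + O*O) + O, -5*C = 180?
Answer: -40543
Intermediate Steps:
C = -36 (C = -⅕*180 = -36)
n(O) = O + 2*O² (n(O) = (O² + O²) + O = 2*O² + O = O + 2*O²)
-43099 + n(C) = -43099 - 36*(1 + 2*(-36)) = -43099 - 36*(1 - 72) = -43099 - 36*(-71) = -43099 + 2556 = -40543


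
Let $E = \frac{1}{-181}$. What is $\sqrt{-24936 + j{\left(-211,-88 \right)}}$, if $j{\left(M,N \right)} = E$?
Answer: $\frac{i \sqrt{816928477}}{181} \approx 157.91 i$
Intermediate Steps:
$E = - \frac{1}{181} \approx -0.0055249$
$j{\left(M,N \right)} = - \frac{1}{181}$
$\sqrt{-24936 + j{\left(-211,-88 \right)}} = \sqrt{-24936 - \frac{1}{181}} = \sqrt{- \frac{4513417}{181}} = \frac{i \sqrt{816928477}}{181}$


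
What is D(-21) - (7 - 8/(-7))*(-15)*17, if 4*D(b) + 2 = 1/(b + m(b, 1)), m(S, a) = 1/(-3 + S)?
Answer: 14676731/7070 ≈ 2075.9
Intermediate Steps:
D(b) = -1/2 + 1/(4*(b + 1/(-3 + b)))
D(-21) - (7 - 8/(-7))*(-15)*17 = -(2 + (-1 + 2*(-21))*(-3 - 21))/(4 + 4*(-21)*(-3 - 21)) - (7 - 8/(-7))*(-15)*17 = -(2 + (-1 - 42)*(-24))/(4 + 4*(-21)*(-24)) - (7 - 8*(-1/7))*(-15)*17 = -(2 - 43*(-24))/(4 + 2016) - (7 + 8/7)*(-15)*17 = -1*(2 + 1032)/2020 - (57/7)*(-15)*17 = -1*1/2020*1034 - (-855)*17/7 = -517/1010 - 1*(-14535/7) = -517/1010 + 14535/7 = 14676731/7070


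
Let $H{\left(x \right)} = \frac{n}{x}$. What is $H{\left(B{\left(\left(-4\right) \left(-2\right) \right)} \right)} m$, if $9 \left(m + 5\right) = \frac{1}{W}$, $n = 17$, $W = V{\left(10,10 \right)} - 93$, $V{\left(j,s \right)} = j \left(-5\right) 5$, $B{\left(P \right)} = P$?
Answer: $- \frac{65603}{6174} \approx -10.626$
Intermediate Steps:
$V{\left(j,s \right)} = - 25 j$ ($V{\left(j,s \right)} = - 5 j 5 = - 25 j$)
$W = -343$ ($W = \left(-25\right) 10 - 93 = -250 - 93 = -343$)
$H{\left(x \right)} = \frac{17}{x}$
$m = - \frac{15436}{3087}$ ($m = -5 + \frac{1}{9 \left(-343\right)} = -5 + \frac{1}{9} \left(- \frac{1}{343}\right) = -5 - \frac{1}{3087} = - \frac{15436}{3087} \approx -5.0003$)
$H{\left(B{\left(\left(-4\right) \left(-2\right) \right)} \right)} m = \frac{17}{\left(-4\right) \left(-2\right)} \left(- \frac{15436}{3087}\right) = \frac{17}{8} \left(- \frac{15436}{3087}\right) = - \frac{65603}{6174}$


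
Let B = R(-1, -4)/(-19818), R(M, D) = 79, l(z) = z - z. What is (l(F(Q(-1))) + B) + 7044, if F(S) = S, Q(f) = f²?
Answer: 139597913/19818 ≈ 7044.0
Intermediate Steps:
l(z) = 0
B = -79/19818 (B = 79/(-19818) = 79*(-1/19818) = -79/19818 ≈ -0.0039863)
(l(F(Q(-1))) + B) + 7044 = (0 - 79/19818) + 7044 = -79/19818 + 7044 = 139597913/19818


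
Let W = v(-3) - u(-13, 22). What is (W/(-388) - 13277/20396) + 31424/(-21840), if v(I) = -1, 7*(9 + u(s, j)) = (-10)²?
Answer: -799970419/385790340 ≈ -2.0736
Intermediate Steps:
u(s, j) = 37/7 (u(s, j) = -9 + (⅐)*(-10)² = -9 + (⅐)*100 = -9 + 100/7 = 37/7)
W = -44/7 (W = -1 - 1*37/7 = -1 - 37/7 = -44/7 ≈ -6.2857)
(W/(-388) - 13277/20396) + 31424/(-21840) = (-44/7/(-388) - 13277/20396) + 31424/(-21840) = (-44/7*(-1/388) - 13277*1/20396) + 31424*(-1/21840) = (11/679 - 13277/20396) - 1964/1365 = -8790727/13848884 - 1964/1365 = -799970419/385790340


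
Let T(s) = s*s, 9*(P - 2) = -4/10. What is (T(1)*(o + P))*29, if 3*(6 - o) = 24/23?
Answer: 228346/1035 ≈ 220.62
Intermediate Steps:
P = 88/45 (P = 2 + (-4/10)/9 = 2 + (-4*⅒)/9 = 2 + (⅑)*(-⅖) = 2 - 2/45 = 88/45 ≈ 1.9556)
o = 130/23 (o = 6 - 8/23 = 130/23 ≈ 5.6522)
T(s) = s²
(T(1)*(o + P))*29 = (1²*(130/23 + 88/45))*29 = (1*(7874/1035))*29 = (7874/1035)*29 = 228346/1035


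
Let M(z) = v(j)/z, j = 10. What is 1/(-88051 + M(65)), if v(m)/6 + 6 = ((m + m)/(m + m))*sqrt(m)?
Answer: -28616755/2519749743757 - 30*sqrt(10)/2519749743757 ≈ -1.1357e-5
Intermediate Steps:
v(m) = -36 + 6*sqrt(m) (v(m) = -36 + 6*(((m + m)/(m + m))*sqrt(m)) = -36 + 6*(((2*m)/((2*m)))*sqrt(m)) = -36 + 6*(((2*m)*(1/(2*m)))*sqrt(m)) = -36 + 6*(1*sqrt(m)) = -36 + 6*sqrt(m))
M(z) = (-36 + 6*sqrt(10))/z
1/(-88051 + M(65)) = 1/(-88051 + 6*(-6 + sqrt(10))/65) = 1/(-88051 + 6*(1/65)*(-6 + sqrt(10))) = 1/(-88051 + (-36/65 + 6*sqrt(10)/65)) = 1/(-5723351/65 + 6*sqrt(10)/65)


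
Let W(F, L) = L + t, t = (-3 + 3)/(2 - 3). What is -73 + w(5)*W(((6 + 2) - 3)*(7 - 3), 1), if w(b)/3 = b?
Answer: -58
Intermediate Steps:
w(b) = 3*b
t = 0 (t = 0/(-1) = 0*(-1) = 0)
W(F, L) = L (W(F, L) = L + 0 = L)
-73 + w(5)*W(((6 + 2) - 3)*(7 - 3), 1) = -73 + (3*5)*1 = -73 + 15*1 = -73 + 15 = -58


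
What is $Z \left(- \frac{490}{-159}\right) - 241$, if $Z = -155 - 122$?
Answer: $- \frac{174049}{159} \approx -1094.6$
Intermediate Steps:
$Z = -277$
$Z \left(- \frac{490}{-159}\right) - 241 = - 277 \left(- \frac{490}{-159}\right) - 241 = - 277 \left(\left(-490\right) \left(- \frac{1}{159}\right)\right) - 241 = \left(-277\right) \frac{490}{159} - 241 = - \frac{135730}{159} - 241 = - \frac{174049}{159}$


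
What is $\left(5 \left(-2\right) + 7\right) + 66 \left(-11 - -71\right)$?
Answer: $3957$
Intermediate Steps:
$\left(5 \left(-2\right) + 7\right) + 66 \left(-11 - -71\right) = \left(-10 + 7\right) + 66 \left(-11 + 71\right) = -3 + 66 \cdot 60 = -3 + 3960 = 3957$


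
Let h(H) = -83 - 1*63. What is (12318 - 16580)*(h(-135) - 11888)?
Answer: 51288908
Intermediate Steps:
h(H) = -146 (h(H) = -83 - 63 = -146)
(12318 - 16580)*(h(-135) - 11888) = (12318 - 16580)*(-146 - 11888) = -4262*(-12034) = 51288908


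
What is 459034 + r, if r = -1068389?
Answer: -609355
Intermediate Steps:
459034 + r = 459034 - 1068389 = -609355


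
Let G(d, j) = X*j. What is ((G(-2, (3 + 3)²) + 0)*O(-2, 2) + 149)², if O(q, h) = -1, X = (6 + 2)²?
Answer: 4644025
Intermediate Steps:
X = 64 (X = 8² = 64)
G(d, j) = 64*j
((G(-2, (3 + 3)²) + 0)*O(-2, 2) + 149)² = ((64*(3 + 3)² + 0)*(-1) + 149)² = ((64*6² + 0)*(-1) + 149)² = ((64*36 + 0)*(-1) + 149)² = ((2304 + 0)*(-1) + 149)² = (2304*(-1) + 149)² = (-2304 + 149)² = (-2155)² = 4644025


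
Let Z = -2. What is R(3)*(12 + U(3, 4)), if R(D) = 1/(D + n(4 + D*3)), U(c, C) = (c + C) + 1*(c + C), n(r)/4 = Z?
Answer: -26/5 ≈ -5.2000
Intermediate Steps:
n(r) = -8 (n(r) = 4*(-2) = -8)
U(c, C) = 2*C + 2*c (U(c, C) = (C + c) + 1*(C + c) = (C + c) + (C + c) = 2*C + 2*c)
R(D) = 1/(-8 + D) (R(D) = 1/(D - 8) = 1/(-8 + D))
R(3)*(12 + U(3, 4)) = (12 + (2*4 + 2*3))/(-8 + 3) = (12 + (8 + 6))/(-5) = -(12 + 14)/5 = -⅕*26 = -26/5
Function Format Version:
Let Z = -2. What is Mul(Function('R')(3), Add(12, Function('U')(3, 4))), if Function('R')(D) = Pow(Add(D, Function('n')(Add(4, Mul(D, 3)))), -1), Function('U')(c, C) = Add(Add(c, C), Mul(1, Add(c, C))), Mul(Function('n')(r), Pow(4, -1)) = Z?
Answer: Rational(-26, 5) ≈ -5.2000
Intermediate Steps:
Function('n')(r) = -8 (Function('n')(r) = Mul(4, -2) = -8)
Function('U')(c, C) = Add(Mul(2, C), Mul(2, c)) (Function('U')(c, C) = Add(Add(C, c), Mul(1, Add(C, c))) = Add(Add(C, c), Add(C, c)) = Add(Mul(2, C), Mul(2, c)))
Function('R')(D) = Pow(Add(-8, D), -1) (Function('R')(D) = Pow(Add(D, -8), -1) = Pow(Add(-8, D), -1))
Mul(Function('R')(3), Add(12, Function('U')(3, 4))) = Mul(Pow(Add(-8, 3), -1), Add(12, Add(Mul(2, 4), Mul(2, 3)))) = Mul(Pow(-5, -1), Add(12, Add(8, 6))) = Mul(Rational(-1, 5), Add(12, 14)) = Mul(Rational(-1, 5), 26) = Rational(-26, 5)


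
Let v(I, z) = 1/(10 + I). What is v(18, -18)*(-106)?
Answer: -53/14 ≈ -3.7857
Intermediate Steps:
v(18, -18)*(-106) = -106/(10 + 18) = -106/28 = (1/28)*(-106) = -53/14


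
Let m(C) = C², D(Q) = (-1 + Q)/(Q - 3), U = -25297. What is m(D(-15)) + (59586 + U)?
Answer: 2777473/81 ≈ 34290.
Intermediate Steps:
D(Q) = (-1 + Q)/(-3 + Q)
m(D(-15)) + (59586 + U) = ((-1 - 15)/(-3 - 15))² + (59586 - 25297) = (-16/(-18))² + 34289 = (-1/18*(-16))² + 34289 = (8/9)² + 34289 = 64/81 + 34289 = 2777473/81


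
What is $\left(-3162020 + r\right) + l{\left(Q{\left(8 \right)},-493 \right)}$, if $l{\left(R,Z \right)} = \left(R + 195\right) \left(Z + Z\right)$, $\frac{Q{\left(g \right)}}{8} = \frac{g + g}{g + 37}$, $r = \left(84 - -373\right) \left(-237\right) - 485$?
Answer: $- \frac{155964988}{45} \approx -3.4659 \cdot 10^{6}$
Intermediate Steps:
$r = -108794$ ($r = \left(84 + 373\right) \left(-237\right) - 485 = 457 \left(-237\right) - 485 = -108309 - 485 = -108794$)
$Q{\left(g \right)} = \frac{16 g}{37 + g}$ ($Q{\left(g \right)} = 8 \frac{g + g}{g + 37} = 8 \frac{2 g}{37 + g} = \frac{16 g}{37 + g}$)
$l{\left(R,Z \right)} = 2 Z \left(195 + R\right)$ ($l{\left(R,Z \right)} = \left(195 + R\right) 2 Z = 2 Z \left(195 + R\right)$)
$\left(-3162020 + r\right) + l{\left(Q{\left(8 \right)},-493 \right)} = \left(-3162020 - 108794\right) + 2 \left(-493\right) \left(195 + 16 \cdot 8 \frac{1}{37 + 8}\right) = -3270814 + 2 \left(-493\right) \left(195 + 16 \cdot 8 \cdot \frac{1}{45}\right) = -3270814 + 2 \left(-493\right) \left(195 + \frac{128}{45}\right) = -3270814 + 2 \left(-493\right) \frac{8903}{45} = -3270814 - \frac{8778358}{45} = - \frac{155964988}{45}$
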